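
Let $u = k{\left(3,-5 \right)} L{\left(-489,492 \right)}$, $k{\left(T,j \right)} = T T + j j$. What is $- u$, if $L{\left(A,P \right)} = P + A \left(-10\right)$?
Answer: $-182988$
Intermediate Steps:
$L{\left(A,P \right)} = P - 10 A$
$k{\left(T,j \right)} = T^{2} + j^{2}$
$u = 182988$ ($u = \left(3^{2} + \left(-5\right)^{2}\right) \left(492 - -4890\right) = \left(9 + 25\right) \left(492 + 4890\right) = 34 \cdot 5382 = 182988$)
$- u = \left(-1\right) 182988 = -182988$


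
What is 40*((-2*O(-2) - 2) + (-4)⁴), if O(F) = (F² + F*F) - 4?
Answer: 9840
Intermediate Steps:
O(F) = -4 + 2*F² (O(F) = (F² + F²) - 4 = 2*F² - 4 = -4 + 2*F²)
40*((-2*O(-2) - 2) + (-4)⁴) = 40*((-2*(-4 + 2*(-2)²) - 2) + (-4)⁴) = 40*((-2*(-4 + 2*4) - 2) + 256) = 40*((-2*(-4 + 8) - 2) + 256) = 40*((-2*4 - 2) + 256) = 40*((-8 - 2) + 256) = 40*(-10 + 256) = 40*246 = 9840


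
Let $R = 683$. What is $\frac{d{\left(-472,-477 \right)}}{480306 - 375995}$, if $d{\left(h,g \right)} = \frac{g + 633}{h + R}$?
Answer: $\frac{156}{22009621} \approx 7.0878 \cdot 10^{-6}$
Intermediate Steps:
$d{\left(h,g \right)} = \frac{633 + g}{683 + h}$ ($d{\left(h,g \right)} = \frac{g + 633}{h + 683} = \frac{633 + g}{683 + h}$)
$\frac{d{\left(-472,-477 \right)}}{480306 - 375995} = \frac{\frac{1}{683 - 472} \left(633 - 477\right)}{480306 - 375995} = \frac{\frac{1}{211} \cdot 156}{480306 - 375995} = \frac{\frac{1}{211} \cdot 156}{104311} = \frac{156}{211} \cdot \frac{1}{104311} = \frac{156}{22009621}$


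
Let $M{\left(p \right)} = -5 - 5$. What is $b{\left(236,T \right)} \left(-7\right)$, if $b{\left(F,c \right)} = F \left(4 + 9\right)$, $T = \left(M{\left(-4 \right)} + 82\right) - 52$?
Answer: $-21476$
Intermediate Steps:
$M{\left(p \right)} = -10$ ($M{\left(p \right)} = -5 - 5 = -10$)
$T = 20$ ($T = \left(-10 + 82\right) - 52 = 72 - 52 = 20$)
$b{\left(F,c \right)} = 13 F$ ($b{\left(F,c \right)} = F 13 = 13 F$)
$b{\left(236,T \right)} \left(-7\right) = 13 \cdot 236 \left(-7\right) = 3068 \left(-7\right) = -21476$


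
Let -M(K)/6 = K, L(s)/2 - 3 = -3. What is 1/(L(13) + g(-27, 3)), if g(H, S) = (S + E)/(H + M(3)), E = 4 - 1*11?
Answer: 45/4 ≈ 11.250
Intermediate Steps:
E = -7 (E = 4 - 11 = -7)
L(s) = 0 (L(s) = 6 + 2*(-3) = 6 - 6 = 0)
M(K) = -6*K
g(H, S) = (-7 + S)/(-18 + H) (g(H, S) = (S - 7)/(H - 6*3) = (-7 + S)/(H - 18) = (-7 + S)/(-18 + H))
1/(L(13) + g(-27, 3)) = 1/(0 + (-7 + 3)/(-18 - 27)) = 1/(0 - 4/(-45)) = 1/(0 - 1/45*(-4)) = 1/(0 + 4/45) = 1/(4/45) = 45/4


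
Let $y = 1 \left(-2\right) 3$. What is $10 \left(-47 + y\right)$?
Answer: $-530$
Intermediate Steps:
$y = -6$ ($y = \left(-2\right) 3 = -6$)
$10 \left(-47 + y\right) = 10 \left(-47 - 6\right) = 10 \left(-53\right) = -530$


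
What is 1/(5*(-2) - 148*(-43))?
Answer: 1/6354 ≈ 0.00015738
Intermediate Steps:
1/(5*(-2) - 148*(-43)) = 1/(-10 + 6364) = 1/6354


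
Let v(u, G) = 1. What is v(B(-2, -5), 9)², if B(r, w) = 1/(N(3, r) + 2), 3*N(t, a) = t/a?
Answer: 1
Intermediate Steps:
N(t, a) = t/(3*a) (N(t, a) = (t/a)/3 = t/(3*a))
B(r, w) = 1/(2 + 1/r) (B(r, w) = 1/((⅓)*3/r + 2) = 1/(1/r + 2) = 1/(2 + 1/r))
v(B(-2, -5), 9)² = 1² = 1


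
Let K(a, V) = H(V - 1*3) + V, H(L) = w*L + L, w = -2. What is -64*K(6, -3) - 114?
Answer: -306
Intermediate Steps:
H(L) = -L (H(L) = -2*L + L = -L)
K(a, V) = 3 (K(a, V) = -(V - 1*3) + V = -(V - 3) + V = -(-3 + V) + V = (3 - V) + V = 3)
-64*K(6, -3) - 114 = -64*3 - 114 = -192 - 114 = -306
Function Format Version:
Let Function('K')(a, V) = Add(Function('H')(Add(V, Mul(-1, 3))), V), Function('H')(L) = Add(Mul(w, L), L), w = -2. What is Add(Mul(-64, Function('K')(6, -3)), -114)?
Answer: -306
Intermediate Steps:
Function('H')(L) = Mul(-1, L) (Function('H')(L) = Add(Mul(-2, L), L) = Mul(-1, L))
Function('K')(a, V) = 3 (Function('K')(a, V) = Add(Mul(-1, Add(V, Mul(-1, 3))), V) = Add(Mul(-1, Add(V, -3)), V) = Add(Mul(-1, Add(-3, V)), V) = Add(Add(3, Mul(-1, V)), V) = 3)
Add(Mul(-64, Function('K')(6, -3)), -114) = Add(Mul(-64, 3), -114) = Add(-192, -114) = -306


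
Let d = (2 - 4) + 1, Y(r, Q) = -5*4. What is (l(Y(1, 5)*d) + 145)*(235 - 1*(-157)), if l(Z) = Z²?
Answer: 213640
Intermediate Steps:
Y(r, Q) = -20
d = -1 (d = -2 + 1 = -1)
(l(Y(1, 5)*d) + 145)*(235 - 1*(-157)) = ((-20*(-1))² + 145)*(235 - 1*(-157)) = (20² + 145)*(235 + 157) = (400 + 145)*392 = 545*392 = 213640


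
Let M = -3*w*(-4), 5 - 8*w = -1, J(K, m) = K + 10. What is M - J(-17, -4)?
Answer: 16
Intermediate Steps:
J(K, m) = 10 + K
w = ¾ (w = 5/8 - ⅛*(-1) = 5/8 + ⅛ = ¾ ≈ 0.75000)
M = 9 (M = -3*¾*(-4) = -9/4*(-4) = 9)
M - J(-17, -4) = 9 - (10 - 17) = 9 - 1*(-7) = 9 + 7 = 16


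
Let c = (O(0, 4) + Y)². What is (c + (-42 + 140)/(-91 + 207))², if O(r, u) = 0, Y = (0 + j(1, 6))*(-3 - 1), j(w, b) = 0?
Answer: 2401/3364 ≈ 0.71373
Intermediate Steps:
Y = 0 (Y = (0 + 0)*(-3 - 1) = 0*(-4) = 0)
c = 0 (c = (0 + 0)² = 0² = 0)
(c + (-42 + 140)/(-91 + 207))² = (0 + (-42 + 140)/(-91 + 207))² = (0 + 98/116)² = (0 + 98*(1/116))² = (0 + 49/58)² = (49/58)² = 2401/3364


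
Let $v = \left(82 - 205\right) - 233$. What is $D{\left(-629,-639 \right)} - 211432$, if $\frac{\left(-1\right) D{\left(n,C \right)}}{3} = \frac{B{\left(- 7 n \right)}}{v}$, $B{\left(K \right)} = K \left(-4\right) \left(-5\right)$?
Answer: $- \frac{18751403}{89} \approx -2.1069 \cdot 10^{5}$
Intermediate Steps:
$v = -356$ ($v = -123 - 233 = -356$)
$B{\left(K \right)} = 20 K$ ($B{\left(K \right)} = - 4 K \left(-5\right) = 20 K$)
$D{\left(n,C \right)} = - \frac{105 n}{89}$ ($D{\left(n,C \right)} = - 3 \frac{20 \left(- 7 n\right)}{-356} = - 3 - 140 n \left(- \frac{1}{356}\right) = - 3 \frac{35 n}{89} = - \frac{105 n}{89}$)
$D{\left(-629,-639 \right)} - 211432 = \left(- \frac{105}{89}\right) \left(-629\right) - 211432 = \frac{66045}{89} - 211432 = - \frac{18751403}{89}$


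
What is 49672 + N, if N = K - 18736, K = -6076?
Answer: 24860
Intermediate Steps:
N = -24812 (N = -6076 - 18736 = -24812)
49672 + N = 49672 - 24812 = 24860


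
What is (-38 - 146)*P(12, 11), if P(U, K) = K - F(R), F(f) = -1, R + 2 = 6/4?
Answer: -2208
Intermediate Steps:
R = -½ (R = -2 + 6/4 = -2 + 6*(¼) = -2 + 3/2 = -½ ≈ -0.50000)
P(U, K) = 1 + K (P(U, K) = K - 1*(-1) = K + 1 = 1 + K)
(-38 - 146)*P(12, 11) = (-38 - 146)*(1 + 11) = -184*12 = -2208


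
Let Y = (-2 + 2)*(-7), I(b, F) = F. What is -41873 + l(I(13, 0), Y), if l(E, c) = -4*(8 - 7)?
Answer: -41877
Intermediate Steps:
Y = 0 (Y = 0*(-7) = 0)
l(E, c) = -4 (l(E, c) = -4*1 = -4)
-41873 + l(I(13, 0), Y) = -41873 - 4 = -41877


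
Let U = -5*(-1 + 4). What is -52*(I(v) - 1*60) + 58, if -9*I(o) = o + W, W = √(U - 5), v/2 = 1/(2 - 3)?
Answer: 28498/9 + 104*I*√5/9 ≈ 3166.4 + 25.839*I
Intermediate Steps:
v = -2 (v = 2/(2 - 3) = 2/(-1) = 2*(-1) = -2)
U = -15 (U = -5*3 = -15)
W = 2*I*√5 (W = √(-15 - 5) = √(-20) = 2*I*√5 ≈ 4.4721*I)
I(o) = -o/9 - 2*I*√5/9 (I(o) = -(o + 2*I*√5)/9 = -o/9 - 2*I*√5/9)
-52*(I(v) - 1*60) + 58 = -52*((-⅑*(-2) - 2*I*√5/9) - 1*60) + 58 = -52*((2/9 - 2*I*√5/9) - 60) + 58 = -52*(-538/9 - 2*I*√5/9) + 58 = (27976/9 + 104*I*√5/9) + 58 = 28498/9 + 104*I*√5/9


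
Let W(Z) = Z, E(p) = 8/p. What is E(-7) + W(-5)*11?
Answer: -393/7 ≈ -56.143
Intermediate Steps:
E(-7) + W(-5)*11 = 8/(-7) - 5*11 = 8*(-⅐) - 55 = -8/7 - 55 = -393/7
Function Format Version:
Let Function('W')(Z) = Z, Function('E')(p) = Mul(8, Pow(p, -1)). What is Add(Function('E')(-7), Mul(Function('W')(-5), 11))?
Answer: Rational(-393, 7) ≈ -56.143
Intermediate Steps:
Add(Function('E')(-7), Mul(Function('W')(-5), 11)) = Add(Mul(8, Pow(-7, -1)), Mul(-5, 11)) = Add(Mul(8, Rational(-1, 7)), -55) = Add(Rational(-8, 7), -55) = Rational(-393, 7)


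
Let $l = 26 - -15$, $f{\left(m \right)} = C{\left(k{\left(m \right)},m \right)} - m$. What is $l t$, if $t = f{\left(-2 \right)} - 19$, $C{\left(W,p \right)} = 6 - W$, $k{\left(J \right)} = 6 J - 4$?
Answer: $205$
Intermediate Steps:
$k{\left(J \right)} = -4 + 6 J$
$f{\left(m \right)} = 10 - 7 m$ ($f{\left(m \right)} = \left(6 - \left(-4 + 6 m\right)\right) - m = \left(10 - 6 m\right) - m = 10 - 7 m$)
$l = 41$ ($l = 26 + 15 = 41$)
$t = 5$ ($t = \left(10 - -14\right) - 19 = \left(10 + 14\right) - 19 = 24 - 19 = 5$)
$l t = 41 \cdot 5 = 205$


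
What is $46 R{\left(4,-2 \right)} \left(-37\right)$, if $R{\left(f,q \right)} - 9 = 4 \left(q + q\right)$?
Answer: $11914$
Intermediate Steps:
$R{\left(f,q \right)} = 9 + 8 q$ ($R{\left(f,q \right)} = 9 + 4 \left(q + q\right) = 9 + 4 \cdot 2 q = 9 + 8 q$)
$46 R{\left(4,-2 \right)} \left(-37\right) = 46 \left(9 + 8 \left(-2\right)\right) \left(-37\right) = 46 \left(9 - 16\right) \left(-37\right) = 46 \left(-7\right) \left(-37\right) = \left(-322\right) \left(-37\right) = 11914$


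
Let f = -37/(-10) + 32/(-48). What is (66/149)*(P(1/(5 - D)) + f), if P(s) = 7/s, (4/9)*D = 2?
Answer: 2156/745 ≈ 2.8940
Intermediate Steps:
D = 9/2 (D = (9/4)*2 = 9/2 ≈ 4.5000)
f = 91/30 (f = -37*(-⅒) + 32*(-1/48) = 37/10 - ⅔ = 91/30 ≈ 3.0333)
(66/149)*(P(1/(5 - D)) + f) = (66/149)*(7/(1/(5 - 1*9/2)) + 91/30) = (66*(1/149))*(7/(1/(5 - 9/2)) + 91/30) = 66*(7/(1/(½)) + 91/30)/149 = 66*(7/2 + 91/30)/149 = (66/149)*(98/15) = 2156/745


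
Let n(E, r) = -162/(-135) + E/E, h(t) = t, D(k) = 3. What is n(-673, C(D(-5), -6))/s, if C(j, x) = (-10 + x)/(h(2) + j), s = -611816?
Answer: -11/3059080 ≈ -3.5959e-6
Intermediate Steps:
C(j, x) = (-10 + x)/(2 + j)
n(E, r) = 11/5 (n(E, r) = -162*(-1/135) + 1 = 6/5 + 1 = 11/5)
n(-673, C(D(-5), -6))/s = (11/5)/(-611816) = (11/5)*(-1/611816) = -11/3059080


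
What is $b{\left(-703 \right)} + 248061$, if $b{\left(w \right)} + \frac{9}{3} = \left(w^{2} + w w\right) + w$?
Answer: $1235773$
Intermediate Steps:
$b{\left(w \right)} = -3 + w + 2 w^{2}$ ($b{\left(w \right)} = -3 + \left(\left(w^{2} + w w\right) + w\right) = -3 + \left(\left(w^{2} + w^{2}\right) + w\right) = -3 + \left(2 w^{2} + w\right) = -3 + \left(w + 2 w^{2}\right) = -3 + w + 2 w^{2}$)
$b{\left(-703 \right)} + 248061 = \left(-3 - 703 + 2 \left(-703\right)^{2}\right) + 248061 = \left(-3 - 703 + 2 \cdot 494209\right) + 248061 = \left(-3 - 703 + 988418\right) + 248061 = 987712 + 248061 = 1235773$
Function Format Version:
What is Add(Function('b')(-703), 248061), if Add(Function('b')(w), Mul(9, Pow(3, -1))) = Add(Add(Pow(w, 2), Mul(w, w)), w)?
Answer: 1235773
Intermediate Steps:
Function('b')(w) = Add(-3, w, Mul(2, Pow(w, 2))) (Function('b')(w) = Add(-3, Add(Add(Pow(w, 2), Mul(w, w)), w)) = Add(-3, Add(Add(Pow(w, 2), Pow(w, 2)), w)) = Add(-3, Add(Mul(2, Pow(w, 2)), w)) = Add(-3, Add(w, Mul(2, Pow(w, 2)))) = Add(-3, w, Mul(2, Pow(w, 2))))
Add(Function('b')(-703), 248061) = Add(Add(-3, -703, Mul(2, Pow(-703, 2))), 248061) = Add(Add(-3, -703, Mul(2, 494209)), 248061) = Add(Add(-3, -703, 988418), 248061) = Add(987712, 248061) = 1235773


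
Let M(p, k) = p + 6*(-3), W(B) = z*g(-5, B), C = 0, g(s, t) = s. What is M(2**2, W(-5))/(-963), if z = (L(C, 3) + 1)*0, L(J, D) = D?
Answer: 14/963 ≈ 0.014538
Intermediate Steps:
z = 0 (z = (3 + 1)*0 = 4*0 = 0)
W(B) = 0 (W(B) = 0*(-5) = 0)
M(p, k) = -18 + p (M(p, k) = p - 18 = -18 + p)
M(2**2, W(-5))/(-963) = (-18 + 2**2)/(-963) = (-18 + 4)*(-1/963) = -14*(-1/963) = 14/963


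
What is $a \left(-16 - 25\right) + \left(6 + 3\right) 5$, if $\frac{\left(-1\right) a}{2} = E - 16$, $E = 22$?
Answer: $537$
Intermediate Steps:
$a = -12$ ($a = - 2 \left(22 - 16\right) = \left(-2\right) 6 = -12$)
$a \left(-16 - 25\right) + \left(6 + 3\right) 5 = - 12 \left(-16 - 25\right) + \left(6 + 3\right) 5 = - 12 \left(-16 - 25\right) + 9 \cdot 5 = \left(-12\right) \left(-41\right) + 45 = 492 + 45 = 537$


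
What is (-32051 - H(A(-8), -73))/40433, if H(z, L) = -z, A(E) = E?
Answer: -32059/40433 ≈ -0.79289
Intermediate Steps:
(-32051 - H(A(-8), -73))/40433 = (-32051 - (-1)*(-8))/40433 = (-32051 - 1*8)*(1/40433) = (-32051 - 8)*(1/40433) = -32059*1/40433 = -32059/40433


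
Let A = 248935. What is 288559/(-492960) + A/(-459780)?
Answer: -17959821/15939040 ≈ -1.1268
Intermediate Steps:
288559/(-492960) + A/(-459780) = 288559/(-492960) + 248935/(-459780) = 288559*(-1/492960) + 248935*(-1/459780) = -288559/492960 - 49787/91956 = -17959821/15939040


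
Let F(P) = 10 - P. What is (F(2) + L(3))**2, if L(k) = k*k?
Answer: 289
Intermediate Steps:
L(k) = k**2
(F(2) + L(3))**2 = ((10 - 1*2) + 3**2)**2 = ((10 - 2) + 9)**2 = (8 + 9)**2 = 17**2 = 289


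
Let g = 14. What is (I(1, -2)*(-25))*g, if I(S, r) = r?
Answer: 700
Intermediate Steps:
(I(1, -2)*(-25))*g = -2*(-25)*14 = 50*14 = 700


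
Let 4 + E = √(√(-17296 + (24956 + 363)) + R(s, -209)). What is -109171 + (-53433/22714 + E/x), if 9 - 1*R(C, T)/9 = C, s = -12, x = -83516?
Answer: -51774982657519/474245606 - √(189 + √8023)/83516 ≈ -1.0917e+5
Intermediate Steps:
R(C, T) = 81 - 9*C
E = -4 + √(189 + √8023) (E = -4 + √(√(-17296 + (24956 + 363)) + (81 - 9*(-12))) = -4 + √(√(-17296 + 25319) + (81 + 108)) = -4 + √(√8023 + 189) = -4 + √(189 + √8023) ≈ 12.690)
-109171 + (-53433/22714 + E/x) = -109171 + (-53433/22714 + (-4 + √(189 + √8023))/(-83516)) = -109171 + (-53433*1/22714 + (-4 + √(189 + √8023))*(-1/83516)) = -109171 + (-53433/22714 + (1/20879 - √(189 + √8023)/83516)) = -109171 + (-1115604893/474245606 - √(189 + √8023)/83516) = -51774982657519/474245606 - √(189 + √8023)/83516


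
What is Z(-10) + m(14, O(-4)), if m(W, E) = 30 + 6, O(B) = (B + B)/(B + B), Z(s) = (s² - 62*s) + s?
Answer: 746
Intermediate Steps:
Z(s) = s² - 61*s
O(B) = 1 (O(B) = (2*B)/((2*B)) = (2*B)*(1/(2*B)) = 1)
m(W, E) = 36
Z(-10) + m(14, O(-4)) = -10*(-61 - 10) + 36 = -10*(-71) + 36 = 710 + 36 = 746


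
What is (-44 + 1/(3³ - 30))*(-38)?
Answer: 5054/3 ≈ 1684.7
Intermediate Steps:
(-44 + 1/(3³ - 30))*(-38) = (-44 + 1/(27 - 30))*(-38) = (-44 + 1/(-3))*(-38) = (-44 - ⅓)*(-38) = -133/3*(-38) = 5054/3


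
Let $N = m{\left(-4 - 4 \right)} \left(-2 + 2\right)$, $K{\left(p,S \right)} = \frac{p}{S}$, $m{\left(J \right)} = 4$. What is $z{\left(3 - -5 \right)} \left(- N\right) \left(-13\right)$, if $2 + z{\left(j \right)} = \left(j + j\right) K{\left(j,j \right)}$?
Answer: $0$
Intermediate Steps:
$z{\left(j \right)} = -2 + 2 j$ ($z{\left(j \right)} = -2 + \left(j + j\right) \frac{j}{j} = -2 + 2 j 1 = -2 + 2 j$)
$N = 0$ ($N = 4 \left(-2 + 2\right) = 4 \cdot 0 = 0$)
$z{\left(3 - -5 \right)} \left(- N\right) \left(-13\right) = \left(-2 + 2 \left(3 - -5\right)\right) \left(\left(-1\right) 0\right) \left(-13\right) = \left(-2 + 2 \left(3 + 5\right)\right) 0 \left(-13\right) = \left(-2 + 2 \cdot 8\right) 0 \left(-13\right) = \left(-2 + 16\right) 0 \left(-13\right) = 14 \cdot 0 \left(-13\right) = 0 \left(-13\right) = 0$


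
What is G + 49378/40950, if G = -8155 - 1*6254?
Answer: -42142798/2925 ≈ -14408.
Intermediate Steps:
G = -14409 (G = -8155 - 6254 = -14409)
G + 49378/40950 = -14409 + 49378/40950 = -14409 + 49378*(1/40950) = -14409 + 3527/2925 = -42142798/2925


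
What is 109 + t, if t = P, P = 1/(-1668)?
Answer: 181811/1668 ≈ 109.00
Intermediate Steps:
P = -1/1668 ≈ -0.00059952
t = -1/1668 ≈ -0.00059952
109 + t = 109 - 1/1668 = 181811/1668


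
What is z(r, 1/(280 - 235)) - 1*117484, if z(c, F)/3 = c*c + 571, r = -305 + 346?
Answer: -110728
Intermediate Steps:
r = 41
z(c, F) = 1713 + 3*c² (z(c, F) = 3*(c*c + 571) = 3*(c² + 571) = 3*(571 + c²) = 1713 + 3*c²)
z(r, 1/(280 - 235)) - 1*117484 = (1713 + 3*41²) - 1*117484 = (1713 + 3*1681) - 117484 = (1713 + 5043) - 117484 = 6756 - 117484 = -110728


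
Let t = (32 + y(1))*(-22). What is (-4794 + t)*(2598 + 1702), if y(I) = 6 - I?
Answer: -24114400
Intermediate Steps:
t = -814 (t = (32 + (6 - 1*1))*(-22) = (32 + (6 - 1))*(-22) = (32 + 5)*(-22) = 37*(-22) = -814)
(-4794 + t)*(2598 + 1702) = (-4794 - 814)*(2598 + 1702) = -5608*4300 = -24114400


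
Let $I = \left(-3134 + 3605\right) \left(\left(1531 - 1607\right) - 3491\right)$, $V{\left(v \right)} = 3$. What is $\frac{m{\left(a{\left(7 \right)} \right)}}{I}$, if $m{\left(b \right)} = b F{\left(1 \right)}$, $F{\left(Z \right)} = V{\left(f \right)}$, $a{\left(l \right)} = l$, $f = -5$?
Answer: $- \frac{7}{560019} \approx -1.25 \cdot 10^{-5}$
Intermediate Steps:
$F{\left(Z \right)} = 3$
$m{\left(b \right)} = 3 b$ ($m{\left(b \right)} = b 3 = 3 b$)
$I = -1680057$ ($I = 471 \left(-76 - 3491\right) = 471 \left(-3567\right) = -1680057$)
$\frac{m{\left(a{\left(7 \right)} \right)}}{I} = \frac{3 \cdot 7}{-1680057} = 21 \left(- \frac{1}{1680057}\right) = - \frac{7}{560019}$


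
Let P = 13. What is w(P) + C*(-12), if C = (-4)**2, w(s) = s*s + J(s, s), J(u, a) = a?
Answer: -10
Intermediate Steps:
w(s) = s + s**2 (w(s) = s*s + s = s**2 + s = s + s**2)
C = 16
w(P) + C*(-12) = 13*(1 + 13) + 16*(-12) = 13*14 - 192 = 182 - 192 = -10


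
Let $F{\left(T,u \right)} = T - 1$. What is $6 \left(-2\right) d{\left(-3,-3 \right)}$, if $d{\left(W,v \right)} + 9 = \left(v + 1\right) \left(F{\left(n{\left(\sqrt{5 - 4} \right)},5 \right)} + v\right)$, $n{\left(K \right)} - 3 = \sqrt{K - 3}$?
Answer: $84 + 24 i \sqrt{2} \approx 84.0 + 33.941 i$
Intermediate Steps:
$n{\left(K \right)} = 3 + \sqrt{-3 + K}$ ($n{\left(K \right)} = 3 + \sqrt{K - 3} = 3 + \sqrt{-3 + K}$)
$F{\left(T,u \right)} = -1 + T$ ($F{\left(T,u \right)} = T - 1 = -1 + T$)
$d{\left(W,v \right)} = -9 + \left(1 + v\right) \left(2 + v + i \sqrt{2}\right)$ ($d{\left(W,v \right)} = -9 + \left(v + 1\right) \left(\left(-1 + \left(3 + \sqrt{-3 + \sqrt{5 - 4}}\right)\right) + v\right) = -9 + \left(1 + v\right) \left(\left(-1 + \left(3 + \sqrt{-3 + \sqrt{1}}\right)\right) + v\right) = -9 + \left(1 + v\right) \left(\left(-1 + \left(3 + \sqrt{-3 + 1}\right)\right) + v\right) = -9 + \left(1 + v\right) \left(\left(-1 + \left(3 + \sqrt{-2}\right)\right) + v\right) = -9 + \left(1 + v\right) \left(\left(-1 + \left(3 + i \sqrt{2}\right)\right) + v\right) = -9 + \left(1 + v\right) \left(\left(2 + i \sqrt{2}\right) + v\right) = -9 + \left(1 + v\right) \left(2 + v + i \sqrt{2}\right)$)
$6 \left(-2\right) d{\left(-3,-3 \right)} = 6 \left(-2\right) \left(-7 - 3 + \left(-3\right)^{2} + i \sqrt{2} - 3 \left(2 + i \sqrt{2}\right)\right) = - 12 \left(-7 - 3 + 9 + i \sqrt{2} - \left(6 + 3 i \sqrt{2}\right)\right) = - 12 \left(-7 - 2 i \sqrt{2}\right) = 84 + 24 i \sqrt{2}$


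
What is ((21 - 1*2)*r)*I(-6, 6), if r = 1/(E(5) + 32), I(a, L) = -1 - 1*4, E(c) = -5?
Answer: -95/27 ≈ -3.5185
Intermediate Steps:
I(a, L) = -5 (I(a, L) = -1 - 4 = -5)
r = 1/27 (r = 1/(-5 + 32) = 1/27 ≈ 0.037037)
((21 - 1*2)*r)*I(-6, 6) = ((21 - 1*2)*(1/27))*(-5) = ((21 - 2)*(1/27))*(-5) = (19*(1/27))*(-5) = (19/27)*(-5) = -95/27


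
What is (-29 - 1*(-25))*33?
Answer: -132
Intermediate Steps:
(-29 - 1*(-25))*33 = (-29 + 25)*33 = -4*33 = -132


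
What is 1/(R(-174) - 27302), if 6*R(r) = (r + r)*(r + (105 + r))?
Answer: -1/13208 ≈ -7.5712e-5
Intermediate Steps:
R(r) = r*(105 + 2*r)/3 (R(r) = ((r + r)*(r + (105 + r)))/6 = ((2*r)*(105 + 2*r))/6 = (2*r*(105 + 2*r))/6 = r*(105 + 2*r)/3)
1/(R(-174) - 27302) = 1/((1/3)*(-174)*(105 + 2*(-174)) - 27302) = 1/((1/3)*(-174)*(105 - 348) - 27302) = 1/((1/3)*(-174)*(-243) - 27302) = 1/(14094 - 27302) = 1/(-13208) = -1/13208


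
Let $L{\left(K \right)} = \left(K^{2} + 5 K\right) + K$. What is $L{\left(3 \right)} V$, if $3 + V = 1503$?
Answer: $40500$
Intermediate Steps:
$V = 1500$ ($V = -3 + 1503 = 1500$)
$L{\left(K \right)} = K^{2} + 6 K$
$L{\left(3 \right)} V = 3 \left(6 + 3\right) 1500 = 3 \cdot 9 \cdot 1500 = 27 \cdot 1500 = 40500$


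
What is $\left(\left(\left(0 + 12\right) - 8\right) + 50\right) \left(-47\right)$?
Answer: $-2538$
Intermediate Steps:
$\left(\left(\left(0 + 12\right) - 8\right) + 50\right) \left(-47\right) = \left(\left(12 - 8\right) + 50\right) \left(-47\right) = \left(4 + 50\right) \left(-47\right) = 54 \left(-47\right) = -2538$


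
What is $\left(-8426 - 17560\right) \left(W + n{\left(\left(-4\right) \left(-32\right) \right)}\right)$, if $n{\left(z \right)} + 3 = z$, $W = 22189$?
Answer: $-579851604$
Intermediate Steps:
$n{\left(z \right)} = -3 + z$
$\left(-8426 - 17560\right) \left(W + n{\left(\left(-4\right) \left(-32\right) \right)}\right) = \left(-8426 - 17560\right) \left(22189 - -125\right) = - 25986 \left(22189 + \left(-3 + 128\right)\right) = - 25986 \left(22189 + 125\right) = \left(-25986\right) 22314 = -579851604$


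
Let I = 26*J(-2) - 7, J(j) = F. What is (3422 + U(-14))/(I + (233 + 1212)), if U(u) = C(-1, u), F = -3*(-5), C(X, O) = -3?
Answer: 3419/1828 ≈ 1.8703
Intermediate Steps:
F = 15
U(u) = -3
J(j) = 15
I = 383 (I = 26*15 - 7 = 390 - 7 = 383)
(3422 + U(-14))/(I + (233 + 1212)) = (3422 - 3)/(383 + (233 + 1212)) = 3419/(383 + 1445) = 3419/1828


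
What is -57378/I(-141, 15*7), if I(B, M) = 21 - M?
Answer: 9563/14 ≈ 683.07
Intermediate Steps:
-57378/I(-141, 15*7) = -57378/(21 - 15*7) = -57378/(21 - 1*105) = -57378/(21 - 105) = -57378/(-84) = -57378*(-1/84) = 9563/14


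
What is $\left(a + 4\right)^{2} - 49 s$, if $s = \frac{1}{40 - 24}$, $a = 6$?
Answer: $\frac{1551}{16} \approx 96.938$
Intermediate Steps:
$s = \frac{1}{16} \approx 0.0625$
$\left(a + 4\right)^{2} - 49 s = \left(6 + 4\right)^{2} - \frac{49}{16} = 10^{2} - \frac{49}{16} = 100 - \frac{49}{16} = \frac{1551}{16}$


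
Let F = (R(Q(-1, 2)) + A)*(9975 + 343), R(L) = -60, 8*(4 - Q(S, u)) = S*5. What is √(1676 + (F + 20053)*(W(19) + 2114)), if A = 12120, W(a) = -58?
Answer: 2*√63969938781 ≈ 5.0585e+5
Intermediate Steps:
Q(S, u) = 4 - 5*S/8 (Q(S, u) = 4 - S*5/8 = 4 - 5*S/8)
F = 124435080 (F = (-60 + 12120)*(9975 + 343) = 12060*10318 = 124435080)
√(1676 + (F + 20053)*(W(19) + 2114)) = √(1676 + (124435080 + 20053)*(-58 + 2114)) = √(1676 + 124455133*2056) = √(1676 + 255879753448) = √255879755124 = 2*√63969938781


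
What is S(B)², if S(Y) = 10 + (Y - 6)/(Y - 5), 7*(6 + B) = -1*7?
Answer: 17689/144 ≈ 122.84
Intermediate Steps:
B = -7 (B = -6 + (-1*7)/7 = -6 + (⅐)*(-7) = -6 - 1 = -7)
S(Y) = 10 + (-6 + Y)/(-5 + Y)
S(B)² = ((-56 + 11*(-7))/(-5 - 7))² = ((-56 - 77)/(-12))² = (-1/12*(-133))² = (133/12)² = 17689/144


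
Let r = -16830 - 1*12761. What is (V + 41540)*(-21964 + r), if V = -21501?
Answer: -1033110645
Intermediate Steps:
r = -29591 (r = -16830 - 12761 = -29591)
(V + 41540)*(-21964 + r) = (-21501 + 41540)*(-21964 - 29591) = 20039*(-51555) = -1033110645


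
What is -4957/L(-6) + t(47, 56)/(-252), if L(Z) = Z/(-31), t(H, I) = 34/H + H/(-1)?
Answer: -101112161/3948 ≈ -25611.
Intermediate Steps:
t(H, I) = -H + 34/H (t(H, I) = 34/H + H*(-1) = 34/H - H = -H + 34/H)
L(Z) = -Z/31 (L(Z) = Z*(-1/31) = -Z/31)
-4957/L(-6) + t(47, 56)/(-252) = -4957/((-1/31*(-6))) + (-1*47 + 34/47)/(-252) = -4957/6/31 + (-47 + 34*(1/47))*(-1/252) = -4957*31/6 + (-47 + 34/47)*(-1/252) = -153667/6 - 2175/47*(-1/252) = -153667/6 + 725/3948 = -101112161/3948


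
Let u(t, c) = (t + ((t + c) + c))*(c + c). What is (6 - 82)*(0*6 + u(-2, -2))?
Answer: -2432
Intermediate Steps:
u(t, c) = 2*c*(2*c + 2*t) (u(t, c) = (t + ((c + t) + c))*(2*c) = (t + (t + 2*c))*(2*c) = (2*c + 2*t)*(2*c) = 2*c*(2*c + 2*t))
(6 - 82)*(0*6 + u(-2, -2)) = (6 - 82)*(0*6 + 4*(-2)*(-2 - 2)) = -76*(0 + 4*(-2)*(-4)) = -76*(0 + 32) = -76*32 = -2432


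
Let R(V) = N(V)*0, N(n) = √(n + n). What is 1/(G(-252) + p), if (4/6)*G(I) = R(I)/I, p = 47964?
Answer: 1/47964 ≈ 2.0849e-5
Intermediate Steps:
N(n) = √2*√n (N(n) = √(2*n) = √2*√n)
R(V) = 0 (R(V) = (√2*√V)*0 = 0)
G(I) = 0 (G(I) = 3*(0/I)/2 = (3/2)*0 = 0)
1/(G(-252) + p) = 1/(0 + 47964) = 1/47964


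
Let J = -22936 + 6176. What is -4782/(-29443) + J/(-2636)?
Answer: 126517508/19402937 ≈ 6.5205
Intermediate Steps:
J = -16760
-4782/(-29443) + J/(-2636) = -4782/(-29443) - 16760/(-2636) = -4782*(-1/29443) - 16760*(-1/2636) = 4782/29443 + 4190/659 = 126517508/19402937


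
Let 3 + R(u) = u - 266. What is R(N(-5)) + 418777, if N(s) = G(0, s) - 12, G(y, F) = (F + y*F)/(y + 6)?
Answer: 2510971/6 ≈ 4.1850e+5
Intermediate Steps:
G(y, F) = (F + F*y)/(6 + y)
N(s) = -12 + s/6 (N(s) = s*(1 + 0)/(6 + 0) - 12 = s*1/6 - 12 = s*(⅙)*1 - 12 = s/6 - 12 = -12 + s/6)
R(u) = -269 + u (R(u) = -3 + (u - 266) = -3 + (-266 + u) = -269 + u)
R(N(-5)) + 418777 = (-269 + (-12 + (⅙)*(-5))) + 418777 = (-269 + (-12 - ⅚)) + 418777 = (-269 - 77/6) + 418777 = -1691/6 + 418777 = 2510971/6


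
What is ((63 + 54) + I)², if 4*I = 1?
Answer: 219961/16 ≈ 13748.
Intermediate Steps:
I = ¼ (I = (¼)*1 = ¼ ≈ 0.25000)
((63 + 54) + I)² = ((63 + 54) + ¼)² = (117 + ¼)² = (469/4)² = 219961/16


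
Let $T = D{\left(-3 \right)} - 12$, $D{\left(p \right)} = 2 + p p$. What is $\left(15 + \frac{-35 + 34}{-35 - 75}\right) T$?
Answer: $- \frac{1651}{110} \approx -15.009$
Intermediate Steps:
$D{\left(p \right)} = 2 + p^{2}$
$T = -1$ ($T = \left(2 + \left(-3\right)^{2}\right) - 12 = \left(2 + 9\right) - 12 = 11 - 12 = -1$)
$\left(15 + \frac{-35 + 34}{-35 - 75}\right) T = \left(15 + \frac{-35 + 34}{-35 - 75}\right) \left(-1\right) = \left(15 - \frac{1}{-110}\right) \left(-1\right) = \left(15 - - \frac{1}{110}\right) \left(-1\right) = \left(15 + \frac{1}{110}\right) \left(-1\right) = \frac{1651}{110} \left(-1\right) = - \frac{1651}{110}$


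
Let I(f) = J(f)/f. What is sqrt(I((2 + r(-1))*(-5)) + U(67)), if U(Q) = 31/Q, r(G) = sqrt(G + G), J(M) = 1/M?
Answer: sqrt(134)*sqrt((1617 + 3100*I*sqrt(2))/(1 + 2*I*sqrt(2)))/670 ≈ 0.68186 - 0.004609*I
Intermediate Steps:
J(M) = 1/M
r(G) = sqrt(2)*sqrt(G) (r(G) = sqrt(2*G) = sqrt(2)*sqrt(G))
I(f) = f**(-2) (I(f) = 1/(f*f) = f**(-2))
sqrt(I((2 + r(-1))*(-5)) + U(67)) = sqrt(((2 + sqrt(2)*sqrt(-1))*(-5))**(-2) + 31/67) = sqrt(((2 + sqrt(2)*I)*(-5))**(-2) + 31*(1/67)) = sqrt(((2 + I*sqrt(2))*(-5))**(-2) + 31/67) = sqrt((-10 - 5*I*sqrt(2))**(-2) + 31/67) = sqrt(31/67 + (-10 - 5*I*sqrt(2))**(-2))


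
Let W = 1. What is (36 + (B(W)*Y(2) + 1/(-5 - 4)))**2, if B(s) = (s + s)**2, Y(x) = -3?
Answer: 46225/81 ≈ 570.68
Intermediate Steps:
B(s) = 4*s**2 (B(s) = (2*s)**2 = 4*s**2)
(36 + (B(W)*Y(2) + 1/(-5 - 4)))**2 = (36 + ((4*1**2)*(-3) + 1/(-5 - 4)))**2 = (36 + ((4*1)*(-3) + 1/(-9)))**2 = (36 + (4*(-3) - 1/9))**2 = (36 + (-12 - 1/9))**2 = (36 - 109/9)**2 = (215/9)**2 = 46225/81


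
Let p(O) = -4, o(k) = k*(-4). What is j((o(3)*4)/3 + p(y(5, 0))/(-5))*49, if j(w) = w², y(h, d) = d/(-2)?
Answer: 283024/25 ≈ 11321.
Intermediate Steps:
o(k) = -4*k
y(h, d) = -d/2 (y(h, d) = d*(-½) = -d/2)
j((o(3)*4)/3 + p(y(5, 0))/(-5))*49 = ((-4*3*4)/3 - 4/(-5))²*49 = (-12*4*(⅓) - 4*(-⅕))²*49 = (-48*⅓ + ⅘)²*49 = (-16 + ⅘)²*49 = (-76/5)²*49 = (5776/25)*49 = 283024/25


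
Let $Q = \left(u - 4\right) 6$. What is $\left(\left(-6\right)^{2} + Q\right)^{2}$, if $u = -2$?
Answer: $0$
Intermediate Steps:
$Q = -36$ ($Q = \left(-2 - 4\right) 6 = \left(-6\right) 6 = -36$)
$\left(\left(-6\right)^{2} + Q\right)^{2} = \left(\left(-6\right)^{2} - 36\right)^{2} = \left(36 - 36\right)^{2} = 0^{2} = 0$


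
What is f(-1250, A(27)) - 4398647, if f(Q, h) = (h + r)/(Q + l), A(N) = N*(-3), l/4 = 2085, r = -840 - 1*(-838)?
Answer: -31186407313/7090 ≈ -4.3986e+6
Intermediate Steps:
r = -2 (r = -840 + 838 = -2)
l = 8340 (l = 4*2085 = 8340)
A(N) = -3*N
f(Q, h) = (-2 + h)/(8340 + Q) (f(Q, h) = (h - 2)/(Q + 8340) = (-2 + h)/(8340 + Q))
f(-1250, A(27)) - 4398647 = (-2 - 3*27)/(8340 - 1250) - 4398647 = (-2 - 81)/7090 - 4398647 = (1/7090)*(-83) - 4398647 = -83/7090 - 4398647 = -31186407313/7090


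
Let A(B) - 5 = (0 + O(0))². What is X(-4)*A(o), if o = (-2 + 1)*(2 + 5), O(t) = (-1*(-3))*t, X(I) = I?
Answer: -20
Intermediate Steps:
O(t) = 3*t
o = -7 (o = -1*7 = -7)
A(B) = 5 (A(B) = 5 + (0 + 3*0)² = 5 + (0 + 0)² = 5 + 0² = 5 + 0 = 5)
X(-4)*A(o) = -4*5 = -20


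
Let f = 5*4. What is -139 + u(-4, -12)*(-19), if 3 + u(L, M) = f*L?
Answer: 1438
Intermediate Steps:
f = 20
u(L, M) = -3 + 20*L
-139 + u(-4, -12)*(-19) = -139 + (-3 + 20*(-4))*(-19) = -139 + (-3 - 80)*(-19) = -139 - 83*(-19) = -139 + 1577 = 1438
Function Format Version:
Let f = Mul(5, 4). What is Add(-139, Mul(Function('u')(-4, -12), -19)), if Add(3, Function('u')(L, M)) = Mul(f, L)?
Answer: 1438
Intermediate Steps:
f = 20
Function('u')(L, M) = Add(-3, Mul(20, L))
Add(-139, Mul(Function('u')(-4, -12), -19)) = Add(-139, Mul(Add(-3, Mul(20, -4)), -19)) = Add(-139, Mul(Add(-3, -80), -19)) = Add(-139, Mul(-83, -19)) = Add(-139, 1577) = 1438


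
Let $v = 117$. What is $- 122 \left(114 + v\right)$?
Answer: $-28182$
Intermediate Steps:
$- 122 \left(114 + v\right) = - 122 \left(114 + 117\right) = \left(-122\right) 231 = -28182$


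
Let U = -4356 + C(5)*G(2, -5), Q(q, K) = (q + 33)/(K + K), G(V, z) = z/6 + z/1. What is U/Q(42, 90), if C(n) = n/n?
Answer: -52342/5 ≈ -10468.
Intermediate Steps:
C(n) = 1
G(V, z) = 7*z/6 (G(V, z) = z*(1/6) + z*1 = z/6 + z = 7*z/6)
Q(q, K) = (33 + q)/(2*K) (Q(q, K) = (33 + q)/((2*K)) = (33 + q)*(1/(2*K)) = (33 + q)/(2*K))
U = -26171/6 (U = -4356 + 1*((7/6)*(-5)) = -4356 + 1*(-35/6) = -4356 - 35/6 = -26171/6 ≈ -4361.8)
U/Q(42, 90) = -26171*180/(33 + 42)/6 = -26171/(6*((1/2)*(1/90)*75)) = -26171/(6*5/12) = -26171/6*12/5 = -52342/5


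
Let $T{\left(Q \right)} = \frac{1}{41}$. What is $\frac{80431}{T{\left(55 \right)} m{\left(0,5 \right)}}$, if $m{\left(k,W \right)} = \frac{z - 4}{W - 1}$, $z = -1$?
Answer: $- \frac{13190684}{5} \approx -2.6381 \cdot 10^{6}$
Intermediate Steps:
$T{\left(Q \right)} = \frac{1}{41}$
$m{\left(k,W \right)} = - \frac{5}{-1 + W}$ ($m{\left(k,W \right)} = \frac{-1 - 4}{W - 1} = - \frac{5}{-1 + W}$)
$\frac{80431}{T{\left(55 \right)} m{\left(0,5 \right)}} = \frac{80431}{\frac{1}{41} \left(- \frac{5}{-1 + 5}\right)} = \frac{80431}{\frac{1}{41} \left(- \frac{5}{4}\right)} = \frac{80431}{- \frac{5}{164}} = 80431 \left(- \frac{164}{5}\right) = - \frac{13190684}{5}$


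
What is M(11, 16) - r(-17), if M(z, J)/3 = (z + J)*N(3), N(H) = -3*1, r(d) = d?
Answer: -226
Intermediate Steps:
N(H) = -3
M(z, J) = -9*J - 9*z (M(z, J) = 3*((z + J)*(-3)) = 3*((J + z)*(-3)) = 3*(-3*J - 3*z) = -9*J - 9*z)
M(11, 16) - r(-17) = (-9*16 - 9*11) - 1*(-17) = (-144 - 99) + 17 = -243 + 17 = -226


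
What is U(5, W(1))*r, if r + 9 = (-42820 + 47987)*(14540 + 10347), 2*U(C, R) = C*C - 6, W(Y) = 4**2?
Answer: 1221615640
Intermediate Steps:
W(Y) = 16
U(C, R) = -3 + C**2/2 (U(C, R) = (C*C - 6)/2 = (C**2 - 6)/2 = (-6 + C**2)/2 = -3 + C**2/2)
r = 128591120 (r = -9 + (-42820 + 47987)*(14540 + 10347) = -9 + 5167*24887 = -9 + 128591129 = 128591120)
U(5, W(1))*r = (-3 + (1/2)*5**2)*128591120 = (-3 + (1/2)*25)*128591120 = (-3 + 25/2)*128591120 = (19/2)*128591120 = 1221615640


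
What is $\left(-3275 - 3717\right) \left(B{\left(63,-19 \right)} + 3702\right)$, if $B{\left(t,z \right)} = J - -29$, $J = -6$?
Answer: $-26045200$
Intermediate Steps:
$B{\left(t,z \right)} = 23$ ($B{\left(t,z \right)} = -6 - -29 = -6 + 29 = 23$)
$\left(-3275 - 3717\right) \left(B{\left(63,-19 \right)} + 3702\right) = \left(-3275 - 3717\right) \left(23 + 3702\right) = \left(-6992\right) 3725 = -26045200$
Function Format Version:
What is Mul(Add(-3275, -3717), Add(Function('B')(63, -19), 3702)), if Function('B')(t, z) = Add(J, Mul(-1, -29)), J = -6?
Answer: -26045200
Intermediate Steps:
Function('B')(t, z) = 23 (Function('B')(t, z) = Add(-6, Mul(-1, -29)) = Add(-6, 29) = 23)
Mul(Add(-3275, -3717), Add(Function('B')(63, -19), 3702)) = Mul(Add(-3275, -3717), Add(23, 3702)) = Mul(-6992, 3725) = -26045200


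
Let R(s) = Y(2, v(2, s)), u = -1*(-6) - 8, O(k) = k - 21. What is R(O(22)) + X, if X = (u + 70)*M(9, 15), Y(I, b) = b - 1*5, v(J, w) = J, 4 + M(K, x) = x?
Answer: 745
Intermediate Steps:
M(K, x) = -4 + x
O(k) = -21 + k
u = -2 (u = 6 - 8 = -2)
Y(I, b) = -5 + b (Y(I, b) = b - 5 = -5 + b)
R(s) = -3 (R(s) = -5 + 2 = -3)
X = 748 (X = (-2 + 70)*(-4 + 15) = 68*11 = 748)
R(O(22)) + X = -3 + 748 = 745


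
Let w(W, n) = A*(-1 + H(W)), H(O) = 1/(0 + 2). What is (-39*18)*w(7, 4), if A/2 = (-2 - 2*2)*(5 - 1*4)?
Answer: -4212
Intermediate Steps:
A = -12 (A = 2*((-2 - 2*2)*(5 - 1*4)) = 2*((-2 - 4)*(5 - 4)) = 2*(-6*1) = 2*(-6) = -12)
H(O) = 1/2
w(W, n) = 6 (w(W, n) = -12*(-1 + 1/2) = -12*(-1/2) = 6)
(-39*18)*w(7, 4) = -39*18*6 = -702*6 = -4212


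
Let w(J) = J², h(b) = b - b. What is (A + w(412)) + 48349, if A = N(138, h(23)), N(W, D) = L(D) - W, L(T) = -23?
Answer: 217932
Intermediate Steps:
h(b) = 0
N(W, D) = -23 - W
A = -161 (A = -23 - 1*138 = -23 - 138 = -161)
(A + w(412)) + 48349 = (-161 + 412²) + 48349 = (-161 + 169744) + 48349 = 169583 + 48349 = 217932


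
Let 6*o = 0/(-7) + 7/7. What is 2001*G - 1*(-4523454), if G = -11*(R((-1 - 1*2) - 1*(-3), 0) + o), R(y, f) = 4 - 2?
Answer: 8951527/2 ≈ 4.4758e+6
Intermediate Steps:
R(y, f) = 2
o = ⅙ (o = (0/(-7) + 7/7)/6 = (0*(-⅐) + 7*(⅐))/6 = (0 + 1)/6 = (⅙)*1 = ⅙ ≈ 0.16667)
G = -143/6 (G = -11*(2 + ⅙) = -11*13/6 = -143/6 ≈ -23.833)
2001*G - 1*(-4523454) = 2001*(-143/6) - 1*(-4523454) = -95381/2 + 4523454 = 8951527/2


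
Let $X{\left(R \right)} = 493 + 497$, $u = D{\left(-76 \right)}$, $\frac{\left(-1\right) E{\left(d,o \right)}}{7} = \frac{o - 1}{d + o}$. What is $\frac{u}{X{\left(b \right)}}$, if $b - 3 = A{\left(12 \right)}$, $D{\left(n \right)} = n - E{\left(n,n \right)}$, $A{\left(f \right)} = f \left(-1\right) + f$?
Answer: $- \frac{3671}{50160} \approx -0.073186$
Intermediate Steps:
$E{\left(d,o \right)} = - \frac{7 \left(-1 + o\right)}{d + o}$ ($E{\left(d,o \right)} = - 7 \frac{o - 1}{d + o} = - 7 \frac{-1 + o}{d + o} = - \frac{7 \left(-1 + o\right)}{d + o}$)
$A{\left(f \right)} = 0$ ($A{\left(f \right)} = - f + f = 0$)
$D{\left(n \right)} = n - \frac{7 \left(1 - n\right)}{2 n}$ ($D{\left(n \right)} = n - \frac{7 \left(1 - n\right)}{n + n} = n - \frac{7 \left(1 - n\right)}{2 n}$)
$b = 3$ ($b = 3 + 0 = 3$)
$u = - \frac{11013}{152}$ ($u = \frac{7}{2} - 76 - \frac{7}{2 \left(-76\right)} = \frac{7}{2} - 76 - - \frac{7}{152} = \frac{7}{2} - 76 + \frac{7}{152} = - \frac{11013}{152} \approx -72.454$)
$X{\left(R \right)} = 990$
$\frac{u}{X{\left(b \right)}} = - \frac{11013}{152 \cdot 990} = \left(- \frac{11013}{152}\right) \frac{1}{990} = - \frac{3671}{50160}$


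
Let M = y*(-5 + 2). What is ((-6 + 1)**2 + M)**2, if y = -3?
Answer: 1156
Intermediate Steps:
M = 9 (M = -3*(-5 + 2) = -3*(-3) = 9)
((-6 + 1)**2 + M)**2 = ((-6 + 1)**2 + 9)**2 = ((-5)**2 + 9)**2 = (25 + 9)**2 = 34**2 = 1156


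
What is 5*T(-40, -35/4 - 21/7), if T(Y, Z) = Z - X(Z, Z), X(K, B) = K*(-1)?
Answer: -235/2 ≈ -117.50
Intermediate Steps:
X(K, B) = -K
T(Y, Z) = 2*Z (T(Y, Z) = Z - (-1)*Z = Z + Z = 2*Z)
5*T(-40, -35/4 - 21/7) = 5*(2*(-35/4 - 21/7)) = 5*(2*(-35*¼ - 21*⅐)) = 5*(2*(-35/4 - 3)) = 5*(2*(-47/4)) = 5*(-47/2) = -235/2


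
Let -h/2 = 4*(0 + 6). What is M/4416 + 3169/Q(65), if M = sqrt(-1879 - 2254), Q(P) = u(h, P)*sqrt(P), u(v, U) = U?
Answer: 3169*sqrt(65)/4225 + I*sqrt(4133)/4416 ≈ 6.0472 + 0.014558*I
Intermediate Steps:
h = -48 (h = -8*(0 + 6) = -8*6 = -2*24 = -48)
Q(P) = P**(3/2) (Q(P) = P*sqrt(P) = P**(3/2))
M = I*sqrt(4133) (M = sqrt(-4133) = I*sqrt(4133) ≈ 64.288*I)
M/4416 + 3169/Q(65) = (I*sqrt(4133))/4416 + 3169/(65**(3/2)) = (I*sqrt(4133))*(1/4416) + 3169/((65*sqrt(65))) = I*sqrt(4133)/4416 + 3169*(sqrt(65)/4225) = I*sqrt(4133)/4416 + 3169*sqrt(65)/4225 = 3169*sqrt(65)/4225 + I*sqrt(4133)/4416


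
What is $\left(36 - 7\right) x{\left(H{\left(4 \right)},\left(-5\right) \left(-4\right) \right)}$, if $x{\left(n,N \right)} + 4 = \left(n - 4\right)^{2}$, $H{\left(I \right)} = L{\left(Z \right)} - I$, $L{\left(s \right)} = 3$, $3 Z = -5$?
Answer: $609$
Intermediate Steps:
$Z = - \frac{5}{3}$ ($Z = \frac{1}{3} \left(-5\right) = - \frac{5}{3} \approx -1.6667$)
$H{\left(I \right)} = 3 - I$
$x{\left(n,N \right)} = -4 + \left(-4 + n\right)^{2}$ ($x{\left(n,N \right)} = -4 + \left(n - 4\right)^{2} = -4 + \left(-4 + n\right)^{2}$)
$\left(36 - 7\right) x{\left(H{\left(4 \right)},\left(-5\right) \left(-4\right) \right)} = \left(36 - 7\right) \left(-4 + \left(-4 + \left(3 - 4\right)\right)^{2}\right) = 29 \left(-4 + \left(-4 + \left(3 - 4\right)\right)^{2}\right) = 29 \left(-4 + \left(-4 - 1\right)^{2}\right) = 29 \left(-4 + \left(-5\right)^{2}\right) = 29 \left(-4 + 25\right) = 29 \cdot 21 = 609$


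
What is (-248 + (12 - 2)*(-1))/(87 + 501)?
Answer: -43/98 ≈ -0.43878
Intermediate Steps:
(-248 + (12 - 2)*(-1))/(87 + 501) = (-248 + 10*(-1))/588 = (-248 - 10)*(1/588) = -258*1/588 = -43/98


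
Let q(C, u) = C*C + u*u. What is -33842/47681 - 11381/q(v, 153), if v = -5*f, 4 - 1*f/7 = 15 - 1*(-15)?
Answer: -29359425039/40600800629 ≈ -0.72312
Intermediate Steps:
f = -182 (f = 28 - 7*(15 - 1*(-15)) = 28 - 7*(15 + 15) = 28 - 7*30 = 28 - 210 = -182)
v = 910 (v = -5*(-182) = 910)
q(C, u) = C² + u²
-33842/47681 - 11381/q(v, 153) = -33842/47681 - 11381/(910² + 153²) = -33842*1/47681 - 11381/(828100 + 23409) = -33842/47681 - 11381/851509 = -29359425039/40600800629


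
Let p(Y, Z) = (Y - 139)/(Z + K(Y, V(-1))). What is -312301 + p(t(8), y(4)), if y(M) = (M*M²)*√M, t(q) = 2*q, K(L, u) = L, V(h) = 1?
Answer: -14990489/48 ≈ -3.1230e+5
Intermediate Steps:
y(M) = M^(7/2) (y(M) = M³*√M = M^(7/2))
p(Y, Z) = (-139 + Y)/(Y + Z) (p(Y, Z) = (Y - 139)/(Z + Y) = (-139 + Y)/(Y + Z))
-312301 + p(t(8), y(4)) = -312301 + (-139 + 2*8)/(2*8 + 4^(7/2)) = -312301 + (-139 + 16)/(16 + 128) = -312301 - 123/144 = -312301 + (1/144)*(-123) = -312301 - 41/48 = -14990489/48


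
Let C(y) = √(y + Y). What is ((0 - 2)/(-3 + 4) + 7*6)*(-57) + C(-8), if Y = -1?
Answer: -2280 + 3*I ≈ -2280.0 + 3.0*I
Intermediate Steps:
C(y) = √(-1 + y) (C(y) = √(y - 1) = √(-1 + y))
((0 - 2)/(-3 + 4) + 7*6)*(-57) + C(-8) = ((0 - 2)/(-3 + 4) + 7*6)*(-57) + √(-1 - 8) = (-2/1 + 42)*(-57) + √(-9) = (-2*1 + 42)*(-57) + 3*I = (-2 + 42)*(-57) + 3*I = 40*(-57) + 3*I = -2280 + 3*I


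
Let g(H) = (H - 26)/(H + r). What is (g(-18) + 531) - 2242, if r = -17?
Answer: -59841/35 ≈ -1709.7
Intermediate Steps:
g(H) = (-26 + H)/(-17 + H) (g(H) = (H - 26)/(H - 17) = (-26 + H)/(-17 + H))
(g(-18) + 531) - 2242 = ((-26 - 18)/(-17 - 18) + 531) - 2242 = (-44/(-35) + 531) - 2242 = (-1/35*(-44) + 531) - 2242 = (44/35 + 531) - 2242 = 18629/35 - 2242 = -59841/35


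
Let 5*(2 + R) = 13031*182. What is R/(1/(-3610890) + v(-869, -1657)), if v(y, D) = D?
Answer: -1712740454496/5983244731 ≈ -286.26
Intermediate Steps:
R = 2371632/5 (R = -2 + (13031*182)/5 = -2 + (1/5)*2371642 = -2 + 2371642/5 = 2371632/5 ≈ 4.7433e+5)
R/(1/(-3610890) + v(-869, -1657)) = 2371632/(5*(1/(-3610890) - 1657)) = 2371632/(5*(-1/3610890 - 1657)) = 2371632/(5*(-5983244731/3610890)) = (2371632/5)*(-3610890/5983244731) = -1712740454496/5983244731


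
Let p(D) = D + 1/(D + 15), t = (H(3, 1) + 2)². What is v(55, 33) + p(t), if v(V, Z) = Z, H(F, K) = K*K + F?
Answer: 3520/51 ≈ 69.020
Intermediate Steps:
H(F, K) = F + K² (H(F, K) = K² + F = F + K²)
t = 36 (t = ((3 + 1²) + 2)² = ((3 + 1) + 2)² = (4 + 2)² = 6² = 36)
p(D) = D + 1/(15 + D)
v(55, 33) + p(t) = 33 + (1 + 36² + 15*36)/(15 + 36) = 33 + (1 + 1296 + 540)/51 = 33 + (1/51)*1837 = 33 + 1837/51 = 3520/51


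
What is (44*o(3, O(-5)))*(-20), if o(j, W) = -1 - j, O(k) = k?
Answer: 3520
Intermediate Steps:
(44*o(3, O(-5)))*(-20) = (44*(-1 - 1*3))*(-20) = (44*(-1 - 3))*(-20) = (44*(-4))*(-20) = -176*(-20) = 3520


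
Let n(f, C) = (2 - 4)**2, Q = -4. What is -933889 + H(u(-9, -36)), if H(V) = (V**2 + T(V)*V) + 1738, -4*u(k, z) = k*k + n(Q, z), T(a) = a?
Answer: -7449983/8 ≈ -9.3125e+5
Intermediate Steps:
n(f, C) = 4 (n(f, C) = (-2)**2 = 4)
u(k, z) = -1 - k**2/4 (u(k, z) = -(k*k + 4)/4 = -(k**2 + 4)/4 = -(4 + k**2)/4 = -1 - k**2/4)
H(V) = 1738 + 2*V**2 (H(V) = (V**2 + V*V) + 1738 = (V**2 + V**2) + 1738 = 2*V**2 + 1738 = 1738 + 2*V**2)
-933889 + H(u(-9, -36)) = -933889 + (1738 + 2*(-1 - 1/4*(-9)**2)**2) = -933889 + (1738 + 2*(-1 - 1/4*81)**2) = -933889 + (1738 + 2*(-1 - 81/4)**2) = -933889 + (1738 + 2*(-85/4)**2) = -933889 + (1738 + 2*(7225/16)) = -933889 + (1738 + 7225/8) = -933889 + 21129/8 = -7449983/8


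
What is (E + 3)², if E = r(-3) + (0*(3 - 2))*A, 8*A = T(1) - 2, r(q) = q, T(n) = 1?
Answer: 0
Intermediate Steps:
A = -⅛ (A = (1 - 2)/8 = (⅛)*(-1) = -⅛ ≈ -0.12500)
E = -3 (E = -3 + (0*(3 - 2))*(-⅛) = -3 + (0*1)*(-⅛) = -3 + 0*(-⅛) = -3 + 0 = -3)
(E + 3)² = (-3 + 3)² = 0² = 0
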